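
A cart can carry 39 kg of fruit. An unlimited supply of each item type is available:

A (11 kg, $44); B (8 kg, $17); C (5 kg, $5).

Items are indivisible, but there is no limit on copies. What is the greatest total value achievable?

Best value-per-unit is A at 44/11; filling with it alone gives 3×44 = 132.
Optimal mix: 3×A + 1×C → weight 38, value 137.

$137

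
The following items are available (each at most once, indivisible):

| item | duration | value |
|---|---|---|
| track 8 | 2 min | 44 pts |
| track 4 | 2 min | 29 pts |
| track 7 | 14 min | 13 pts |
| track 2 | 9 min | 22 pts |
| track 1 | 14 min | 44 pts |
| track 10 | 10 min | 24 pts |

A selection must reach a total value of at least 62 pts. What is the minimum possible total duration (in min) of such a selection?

Subsets with value ≥ 62, sorted by total duration:
- track 8+track 4: duration 4, value 73
- track 8+track 2: duration 11, value 66
- track 8+track 10: duration 12, value 68
Minimum duration: 4 min.

4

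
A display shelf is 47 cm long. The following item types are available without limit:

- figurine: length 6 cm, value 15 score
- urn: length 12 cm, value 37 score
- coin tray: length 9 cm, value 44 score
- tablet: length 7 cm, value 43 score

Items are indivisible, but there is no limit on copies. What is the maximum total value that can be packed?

260 score

Best value-per-unit is tablet at 43/7; filling with it alone gives 6×43 = 258.
Optimal mix: 2×coin tray + 4×tablet → length 46, value 260.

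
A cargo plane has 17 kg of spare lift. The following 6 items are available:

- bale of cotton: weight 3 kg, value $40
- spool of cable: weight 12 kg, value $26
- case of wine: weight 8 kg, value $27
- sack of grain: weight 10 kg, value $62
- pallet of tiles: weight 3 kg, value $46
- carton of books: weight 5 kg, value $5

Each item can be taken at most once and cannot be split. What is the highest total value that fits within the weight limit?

Check high-value combinations within 17 kg:
- bale of cotton+sack of grain+pallet of tiles: weight 3+10+3=16, value 40+62+46=148
- bale of cotton+case of wine+pallet of tiles: weight 3+8+3=14, value 40+27+46=113
- sack of grain+pallet of tiles: weight 10+3=13, value 62+46=108
Best: $148.

$148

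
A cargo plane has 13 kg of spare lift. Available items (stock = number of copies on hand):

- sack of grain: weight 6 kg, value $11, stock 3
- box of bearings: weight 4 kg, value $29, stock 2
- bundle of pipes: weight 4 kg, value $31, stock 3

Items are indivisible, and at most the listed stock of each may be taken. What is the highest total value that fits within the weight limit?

Top feasible selections:
- 3×bundle of pipes: weight 12, value 93
- 1×box of bearings + 2×bundle of pipes: weight 12, value 91
- 2×box of bearings + 1×bundle of pipes: weight 12, value 89
- 2×bundle of pipes: weight 8, value 62
Best: $93.

$93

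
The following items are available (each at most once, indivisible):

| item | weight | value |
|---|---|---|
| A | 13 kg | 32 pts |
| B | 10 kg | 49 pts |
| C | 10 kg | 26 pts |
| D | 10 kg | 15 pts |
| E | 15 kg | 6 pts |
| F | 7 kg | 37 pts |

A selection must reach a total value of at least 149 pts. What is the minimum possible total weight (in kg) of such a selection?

50

Subsets with value ≥ 149, sorted by total weight:
- A+B+C+D+F: weight 50, value 159
- A+B+C+E+F: weight 55, value 150
Minimum weight: 50 kg.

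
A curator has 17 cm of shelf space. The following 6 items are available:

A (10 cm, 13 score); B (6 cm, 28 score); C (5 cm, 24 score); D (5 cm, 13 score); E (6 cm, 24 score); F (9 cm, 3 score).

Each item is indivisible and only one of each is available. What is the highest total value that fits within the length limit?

Check high-value combinations within 17 cm:
- B+C+E: length 6+5+6=17, value 28+24+24=76
- B+C+D: length 6+5+5=16, value 28+24+13=65
- B+D+E: length 6+5+6=17, value 28+13+24=65
Best: 76 score.

76 score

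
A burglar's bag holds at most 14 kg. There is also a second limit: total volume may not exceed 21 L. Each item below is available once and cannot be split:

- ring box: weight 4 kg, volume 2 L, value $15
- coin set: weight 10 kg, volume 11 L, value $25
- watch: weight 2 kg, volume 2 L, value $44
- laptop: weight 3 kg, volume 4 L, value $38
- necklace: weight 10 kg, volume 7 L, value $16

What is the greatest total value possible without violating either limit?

$97

Feasible sets respecting both limits:
- ring box+watch+laptop: weight 9, volume 8, value 97
- watch+laptop: weight 5, volume 6, value 82
- coin set+watch: weight 12, volume 13, value 69
- coin set+laptop: weight 13, volume 15, value 63
Best: $97.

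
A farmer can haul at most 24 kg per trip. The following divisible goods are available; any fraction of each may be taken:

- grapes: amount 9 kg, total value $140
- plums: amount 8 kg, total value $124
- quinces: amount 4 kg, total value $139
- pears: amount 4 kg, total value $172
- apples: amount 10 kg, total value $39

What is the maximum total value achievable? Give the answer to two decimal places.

Take in order of value per unit:
- pears (172/4 per unit): all 4 → value 172, running total 172.00
- quinces (139/4 per unit): all 4 → value 139, running total 311.00
- grapes (140/9 per unit): all 9 → value 140, running total 451.00
- plums (124/8 per unit): 7 of 8 → value 7×124/8 = 108.5000, running total 559.50
Total 559.50.

559.50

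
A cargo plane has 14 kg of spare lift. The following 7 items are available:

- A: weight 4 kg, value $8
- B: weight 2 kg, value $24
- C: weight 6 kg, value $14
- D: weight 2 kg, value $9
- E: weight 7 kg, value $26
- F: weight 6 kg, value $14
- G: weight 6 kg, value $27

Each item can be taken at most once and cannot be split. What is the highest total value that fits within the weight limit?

$68

This is a 0/1 knapsack; check combinations near the capacity.
- A+B+D+G: weight 4+2+2+6=14, value 8+24+9+27=68
- B+C+G: weight 2+6+6=14, value 24+14+27=65
- B+F+G: weight 2+6+6=14, value 24+14+27=65
Best: $68.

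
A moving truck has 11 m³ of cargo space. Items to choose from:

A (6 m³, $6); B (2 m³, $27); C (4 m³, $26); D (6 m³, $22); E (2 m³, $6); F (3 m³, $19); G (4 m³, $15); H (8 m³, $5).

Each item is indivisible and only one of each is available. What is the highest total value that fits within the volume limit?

Check high-value combinations within 11 m³:
- B+C+E+F: volume 2+4+2+3=11, value 27+26+6+19=78
- B+C+F: volume 2+4+3=9, value 27+26+19=72
- B+C+G: volume 2+4+4=10, value 27+26+15=68
- B+D+F: volume 2+6+3=11, value 27+22+19=68
- B+E+F+G: volume 2+2+3+4=11, value 27+6+19+15=67
Best: $78.

$78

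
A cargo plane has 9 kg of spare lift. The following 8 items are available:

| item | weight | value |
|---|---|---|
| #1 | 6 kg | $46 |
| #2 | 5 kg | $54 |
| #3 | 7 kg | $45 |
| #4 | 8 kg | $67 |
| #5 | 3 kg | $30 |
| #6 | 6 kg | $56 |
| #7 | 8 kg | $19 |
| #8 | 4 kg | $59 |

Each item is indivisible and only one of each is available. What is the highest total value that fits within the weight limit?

$113

Check high-value combinations within 9 kg:
- #2+#8: weight 5+4=9, value 54+59=113
- #5+#8: weight 3+4=7, value 30+59=89
- #5+#6: weight 3+6=9, value 30+56=86
- #2+#5: weight 5+3=8, value 54+30=84
Best: $113.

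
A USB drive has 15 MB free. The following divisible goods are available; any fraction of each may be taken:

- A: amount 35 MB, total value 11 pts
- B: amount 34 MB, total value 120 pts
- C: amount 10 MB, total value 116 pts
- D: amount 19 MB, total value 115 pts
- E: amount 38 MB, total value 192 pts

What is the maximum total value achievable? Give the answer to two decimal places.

Take in order of value per unit:
- C (116/10 per unit): all 10 → value 116, running total 116.00
- D (115/19 per unit): 5 of 19 → value 5×115/19 = 30.2632, running total 146.26
Total 146.26.

146.26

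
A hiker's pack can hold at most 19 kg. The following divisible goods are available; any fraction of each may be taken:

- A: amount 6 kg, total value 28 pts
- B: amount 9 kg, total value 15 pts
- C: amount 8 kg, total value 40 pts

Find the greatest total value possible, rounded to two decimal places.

Take in order of value per unit:
- C (40/8 per unit): all 8 → value 40, running total 40.00
- A (28/6 per unit): all 6 → value 28, running total 68.00
- B (15/9 per unit): 5 of 9 → value 5×15/9 = 8.3333, running total 76.33
Total 76.33.

76.33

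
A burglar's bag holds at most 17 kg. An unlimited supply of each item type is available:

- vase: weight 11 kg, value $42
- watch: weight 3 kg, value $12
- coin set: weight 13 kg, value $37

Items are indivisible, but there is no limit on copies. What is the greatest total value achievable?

$66

Best value-per-unit is watch at 12/3; filling with it alone gives 5×12 = 60.
Optimal mix: 1×vase + 2×watch → weight 17, value 66.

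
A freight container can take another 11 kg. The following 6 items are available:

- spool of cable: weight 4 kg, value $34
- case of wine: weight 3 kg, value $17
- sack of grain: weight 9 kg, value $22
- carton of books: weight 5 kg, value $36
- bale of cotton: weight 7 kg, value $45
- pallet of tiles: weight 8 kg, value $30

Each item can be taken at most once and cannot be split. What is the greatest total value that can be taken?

$79

Check high-value combinations within 11 kg:
- spool of cable+bale of cotton: weight 4+7=11, value 34+45=79
- spool of cable+carton of books: weight 4+5=9, value 34+36=70
- case of wine+bale of cotton: weight 3+7=10, value 17+45=62
- case of wine+carton of books: weight 3+5=8, value 17+36=53
- spool of cable+case of wine: weight 4+3=7, value 34+17=51
Best: $79.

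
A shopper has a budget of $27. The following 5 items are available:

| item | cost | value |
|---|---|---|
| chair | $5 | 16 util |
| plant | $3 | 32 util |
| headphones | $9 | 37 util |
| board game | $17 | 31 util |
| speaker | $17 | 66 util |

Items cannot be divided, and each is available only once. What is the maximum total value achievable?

Check high-value combinations within $27:
- chair+plant+speaker: cost 5+3+17=25, value 16+32+66=114
- headphones+speaker: cost 9+17=26, value 37+66=103
- plant+speaker: cost 3+17=20, value 32+66=98
- chair+plant+headphones: cost 5+3+9=17, value 16+32+37=85
- chair+speaker: cost 5+17=22, value 16+66=82
Best: 114 util.

114 util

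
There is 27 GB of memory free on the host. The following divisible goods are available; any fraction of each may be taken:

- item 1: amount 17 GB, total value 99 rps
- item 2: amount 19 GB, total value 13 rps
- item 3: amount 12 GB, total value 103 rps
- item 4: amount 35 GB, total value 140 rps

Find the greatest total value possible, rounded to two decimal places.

190.35

Take in order of value per unit:
- item 3 (103/12 per unit): all 12 → value 103, running total 103.00
- item 1 (99/17 per unit): 15 of 17 → value 15×99/17 = 87.3529, running total 190.35
Total 190.35.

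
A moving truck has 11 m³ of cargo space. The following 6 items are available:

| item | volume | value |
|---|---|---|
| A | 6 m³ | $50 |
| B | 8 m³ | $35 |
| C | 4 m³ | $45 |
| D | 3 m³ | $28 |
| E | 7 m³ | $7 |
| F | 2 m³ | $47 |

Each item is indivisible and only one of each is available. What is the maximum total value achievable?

Check high-value combinations within 11 m³:
- A+D+F: volume 6+3+2=11, value 50+28+47=125
- C+D+F: volume 4+3+2=9, value 45+28+47=120
- A+F: volume 6+2=8, value 50+47=97
Best: $125.

$125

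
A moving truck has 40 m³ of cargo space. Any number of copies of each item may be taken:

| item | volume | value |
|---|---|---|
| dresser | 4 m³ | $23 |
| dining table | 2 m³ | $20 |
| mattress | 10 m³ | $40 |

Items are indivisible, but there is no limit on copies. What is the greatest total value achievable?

$400

Best value-per-unit is dining table at 20/2, and filling with it alone uses volume 20×2=40. No mix of the others beats 20×20 = 400.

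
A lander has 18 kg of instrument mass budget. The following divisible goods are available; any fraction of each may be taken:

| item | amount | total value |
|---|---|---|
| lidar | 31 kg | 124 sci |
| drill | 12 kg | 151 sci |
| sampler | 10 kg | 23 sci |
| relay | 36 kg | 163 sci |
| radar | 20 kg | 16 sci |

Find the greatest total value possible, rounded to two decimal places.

Take in order of value per unit:
- drill (151/12 per unit): all 12 → value 151, running total 151.00
- relay (163/36 per unit): 6 of 36 → value 6×163/36 = 27.1667, running total 178.17
Total 178.17.

178.17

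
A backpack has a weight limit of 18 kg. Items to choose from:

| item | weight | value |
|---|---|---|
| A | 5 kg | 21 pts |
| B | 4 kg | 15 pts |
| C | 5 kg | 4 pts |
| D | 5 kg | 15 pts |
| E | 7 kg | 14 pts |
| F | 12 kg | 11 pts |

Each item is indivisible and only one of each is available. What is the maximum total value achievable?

51 pts

Check high-value combinations within 18 kg:
- A+B+D: weight 5+4+5=14, value 21+15+15=51
- A+B+E: weight 5+4+7=16, value 21+15+14=50
- A+D+E: weight 5+5+7=17, value 21+15+14=50
- B+D+E: weight 4+5+7=16, value 15+15+14=44
- A+B+C: weight 5+4+5=14, value 21+15+4=40
Best: 51 pts.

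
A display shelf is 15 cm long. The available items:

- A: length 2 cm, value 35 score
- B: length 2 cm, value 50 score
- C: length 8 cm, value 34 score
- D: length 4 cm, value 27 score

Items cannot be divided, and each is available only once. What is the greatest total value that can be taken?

Check high-value combinations within 15 cm:
- A+B+C: length 2+2+8=12, value 35+50+34=119
- A+B+D: length 2+2+4=8, value 35+50+27=112
- B+C+D: length 2+8+4=14, value 50+34+27=111
- A+C+D: length 2+8+4=14, value 35+34+27=96
Best: 119 score.

119 score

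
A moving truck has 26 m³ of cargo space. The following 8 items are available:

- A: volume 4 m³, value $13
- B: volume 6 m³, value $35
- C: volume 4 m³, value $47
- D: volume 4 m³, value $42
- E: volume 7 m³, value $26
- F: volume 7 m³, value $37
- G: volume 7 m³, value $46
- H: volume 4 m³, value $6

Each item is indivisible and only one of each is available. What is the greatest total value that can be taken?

This is a 0/1 knapsack; check combinations near the capacity.
- A+C+D+F+G: volume 4+4+4+7+7=26, value 13+47+42+37+46=185
- A+B+C+D+G: volume 4+6+4+4+7=25, value 13+35+47+42+46=183
- C+D+F+G+H: volume 4+4+7+7+4=26, value 47+42+37+46+6=178
Best: $185.

$185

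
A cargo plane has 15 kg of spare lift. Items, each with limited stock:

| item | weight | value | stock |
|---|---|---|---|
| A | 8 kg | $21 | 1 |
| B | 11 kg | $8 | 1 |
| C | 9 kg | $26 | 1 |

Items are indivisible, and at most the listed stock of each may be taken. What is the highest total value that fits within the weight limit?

$26

Best selections within weight 15 and stock limits:
- 1×C: weight 9, value 26
- 1×A: weight 8, value 21
Best: $26.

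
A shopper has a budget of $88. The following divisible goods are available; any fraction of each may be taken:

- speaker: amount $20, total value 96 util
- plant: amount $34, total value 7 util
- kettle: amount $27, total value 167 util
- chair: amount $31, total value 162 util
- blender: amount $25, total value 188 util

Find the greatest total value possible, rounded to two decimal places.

541.00

Take in order of value per unit:
- blender (188/25 per unit): all 25 → value 188, running total 188.00
- kettle (167/27 per unit): all 27 → value 167, running total 355.00
- chair (162/31 per unit): all 31 → value 162, running total 517.00
- speaker (96/20 per unit): 5 of 20 → value 5×96/20 = 24.0000, running total 541.00
Total 541.00.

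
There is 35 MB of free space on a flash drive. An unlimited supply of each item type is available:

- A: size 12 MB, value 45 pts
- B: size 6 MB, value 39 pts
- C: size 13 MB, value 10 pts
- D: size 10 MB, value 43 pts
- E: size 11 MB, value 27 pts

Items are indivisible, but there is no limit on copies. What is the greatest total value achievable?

199 pts

Best value-per-unit is B at 39/6; filling with it alone gives 5×39 = 195.
Optimal mix: 4×B + 1×D → size 34, value 199.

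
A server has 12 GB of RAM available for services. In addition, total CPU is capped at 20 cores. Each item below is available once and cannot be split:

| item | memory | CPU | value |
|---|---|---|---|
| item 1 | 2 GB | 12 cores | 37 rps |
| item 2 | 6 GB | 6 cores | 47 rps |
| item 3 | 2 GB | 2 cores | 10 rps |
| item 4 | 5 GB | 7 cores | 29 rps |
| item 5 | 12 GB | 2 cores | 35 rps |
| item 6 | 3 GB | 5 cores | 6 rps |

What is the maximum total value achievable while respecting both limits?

Feasible sets respecting both limits:
- item 1+item 2+item 3: memory 10, CPU 20, value 94
- item 1+item 2: memory 8, CPU 18, value 84
- item 2+item 4: memory 11, CPU 13, value 76
- item 1+item 4: memory 7, CPU 19, value 66
Best: 94 rps.

94 rps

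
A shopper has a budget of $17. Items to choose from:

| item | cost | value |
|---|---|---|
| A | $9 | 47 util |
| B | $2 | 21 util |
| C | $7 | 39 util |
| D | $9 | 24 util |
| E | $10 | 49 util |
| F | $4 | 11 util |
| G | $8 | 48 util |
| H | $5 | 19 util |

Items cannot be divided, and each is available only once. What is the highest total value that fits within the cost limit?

Check high-value combinations within $17:
- B+C+G: cost 2+7+8=17, value 21+39+48=108
- A+G: cost 9+8=17, value 47+48=95
- B+E+H: cost 2+10+5=17, value 21+49+19=89
Best: 108 util.

108 util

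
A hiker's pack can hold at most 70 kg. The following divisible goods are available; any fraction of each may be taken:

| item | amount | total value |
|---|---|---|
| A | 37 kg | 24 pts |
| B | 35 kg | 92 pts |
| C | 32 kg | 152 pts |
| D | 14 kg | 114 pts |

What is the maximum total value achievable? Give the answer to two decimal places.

329.09

Take in order of value per unit:
- D (114/14 per unit): all 14 → value 114, running total 114.00
- C (152/32 per unit): all 32 → value 152, running total 266.00
- B (92/35 per unit): 24 of 35 → value 24×92/35 = 63.0857, running total 329.09
Total 329.09.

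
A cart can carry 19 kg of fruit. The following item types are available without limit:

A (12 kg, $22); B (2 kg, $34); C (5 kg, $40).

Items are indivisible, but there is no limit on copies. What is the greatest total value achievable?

$306

Best value-per-unit is B at 34/2, and filling with it alone uses weight 9×2=18. No mix of the others beats 9×34 = 306.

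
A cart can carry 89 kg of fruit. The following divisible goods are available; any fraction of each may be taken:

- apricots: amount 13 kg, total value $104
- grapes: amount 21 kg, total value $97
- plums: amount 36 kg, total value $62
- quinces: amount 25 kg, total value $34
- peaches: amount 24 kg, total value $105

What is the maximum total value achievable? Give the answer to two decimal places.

Take in order of value per unit:
- apricots (104/13 per unit): all 13 → value 104, running total 104.00
- grapes (97/21 per unit): all 21 → value 97, running total 201.00
- peaches (105/24 per unit): all 24 → value 105, running total 306.00
- plums (62/36 per unit): 31 of 36 → value 31×62/36 = 53.3889, running total 359.39
Total 359.39.

359.39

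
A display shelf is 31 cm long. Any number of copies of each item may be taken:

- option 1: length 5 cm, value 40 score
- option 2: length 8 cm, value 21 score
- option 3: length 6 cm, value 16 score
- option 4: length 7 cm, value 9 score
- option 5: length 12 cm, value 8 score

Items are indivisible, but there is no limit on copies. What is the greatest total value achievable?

240 score

Best value-per-unit is option 1 at 40/5, and filling with it alone uses length 6×5=30. No mix of the others beats 6×40 = 240.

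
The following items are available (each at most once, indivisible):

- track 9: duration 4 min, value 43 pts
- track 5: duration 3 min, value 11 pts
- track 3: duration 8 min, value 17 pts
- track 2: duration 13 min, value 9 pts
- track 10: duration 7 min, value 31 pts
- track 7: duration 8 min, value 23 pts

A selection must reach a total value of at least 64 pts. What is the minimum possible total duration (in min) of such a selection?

11

Subsets with value ≥ 64, sorted by total duration:
- track 9+track 10: duration 11, value 74
- track 9+track 7: duration 12, value 66
- track 9+track 5+track 10: duration 14, value 85
Minimum duration: 11 min.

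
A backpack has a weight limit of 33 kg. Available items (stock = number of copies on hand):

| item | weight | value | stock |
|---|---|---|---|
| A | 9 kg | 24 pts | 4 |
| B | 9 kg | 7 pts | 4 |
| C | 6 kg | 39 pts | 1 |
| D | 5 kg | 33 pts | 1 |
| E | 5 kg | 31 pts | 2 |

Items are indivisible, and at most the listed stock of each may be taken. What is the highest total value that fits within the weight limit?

Best selections within weight 33 and stock limits:
- 1×A + 1×C + 1×D + 2×E: weight 30, value 158
- 2×A + 1×D + 2×E: weight 33, value 143
- 1×B + 1×C + 1×D + 2×E: weight 30, value 141
- 1×C + 1×D + 2×E: weight 21, value 134
Best: 158 pts.

158 pts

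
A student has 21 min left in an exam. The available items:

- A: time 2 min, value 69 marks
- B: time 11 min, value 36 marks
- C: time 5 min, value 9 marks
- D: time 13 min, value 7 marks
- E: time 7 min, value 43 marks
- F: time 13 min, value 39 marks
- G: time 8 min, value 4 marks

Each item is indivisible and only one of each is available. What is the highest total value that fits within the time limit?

148 marks

Check high-value combinations within 21 min:
- A+B+E: time 2+11+7=20, value 69+36+43=148
- A+C+E: time 2+5+7=14, value 69+9+43=121
- A+C+F: time 2+5+13=20, value 69+9+39=117
- A+E+G: time 2+7+8=17, value 69+43+4=116
- A+B+C: time 2+11+5=18, value 69+36+9=114
Best: 148 marks.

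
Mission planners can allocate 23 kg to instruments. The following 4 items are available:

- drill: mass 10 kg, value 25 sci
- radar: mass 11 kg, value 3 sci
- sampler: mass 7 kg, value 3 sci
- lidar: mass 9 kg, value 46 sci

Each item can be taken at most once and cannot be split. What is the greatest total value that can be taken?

Check high-value combinations within 23 kg:
- drill+lidar: mass 10+9=19, value 25+46=71
- sampler+lidar: mass 7+9=16, value 3+46=49
- radar+lidar: mass 11+9=20, value 3+46=49
- lidar: mass 9, value 46
Best: 71 sci.

71 sci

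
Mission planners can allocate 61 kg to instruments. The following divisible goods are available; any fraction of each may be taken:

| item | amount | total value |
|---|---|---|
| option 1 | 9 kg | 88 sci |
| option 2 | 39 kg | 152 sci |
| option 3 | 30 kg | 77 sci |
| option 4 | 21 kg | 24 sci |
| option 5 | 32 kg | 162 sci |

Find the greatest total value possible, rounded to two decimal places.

327.95

Take in order of value per unit:
- option 1 (88/9 per unit): all 9 → value 88, running total 88.00
- option 5 (162/32 per unit): all 32 → value 162, running total 250.00
- option 2 (152/39 per unit): 20 of 39 → value 20×152/39 = 77.9487, running total 327.95
Total 327.95.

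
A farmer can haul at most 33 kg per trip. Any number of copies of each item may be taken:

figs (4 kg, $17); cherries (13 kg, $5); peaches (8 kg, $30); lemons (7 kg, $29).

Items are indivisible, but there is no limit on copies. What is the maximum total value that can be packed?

Best value-per-unit is figs at 17/4; filling with it alone gives 8×17 = 136.
Optimal mix: 3×figs + 3×lemons → weight 33, value 138.

$138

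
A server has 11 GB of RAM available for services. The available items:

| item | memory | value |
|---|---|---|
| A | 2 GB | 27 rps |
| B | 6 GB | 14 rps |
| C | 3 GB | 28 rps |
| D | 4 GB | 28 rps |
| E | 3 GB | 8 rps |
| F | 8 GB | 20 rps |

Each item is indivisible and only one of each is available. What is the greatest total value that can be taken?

Check high-value combinations within 11 GB:
- A+C+D: memory 2+3+4=9, value 27+28+28=83
- A+B+C: memory 2+6+3=11, value 27+14+28=69
- C+D+E: memory 3+4+3=10, value 28+28+8=64
- A+C+E: memory 2+3+3=8, value 27+28+8=63
Best: 83 rps.

83 rps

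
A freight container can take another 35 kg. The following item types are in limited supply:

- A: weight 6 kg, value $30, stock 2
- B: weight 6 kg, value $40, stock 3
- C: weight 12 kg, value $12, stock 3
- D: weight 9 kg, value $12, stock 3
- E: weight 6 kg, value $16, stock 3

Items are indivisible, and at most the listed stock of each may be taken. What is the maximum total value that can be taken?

Best selections within weight 35 and stock limits:
- 2×A + 3×B: weight 30, value 180
- 1×A + 3×B + 1×E: weight 30, value 166
Best: $180.

$180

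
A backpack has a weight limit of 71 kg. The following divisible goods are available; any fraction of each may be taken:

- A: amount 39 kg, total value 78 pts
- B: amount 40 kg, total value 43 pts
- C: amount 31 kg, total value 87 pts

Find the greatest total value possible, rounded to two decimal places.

166.08

Take in order of value per unit:
- C (87/31 per unit): all 31 → value 87, running total 87.00
- A (78/39 per unit): all 39 → value 78, running total 165.00
- B (43/40 per unit): 1 of 40 → value 1×43/40 = 1.0750, running total 166.08
Total 166.08.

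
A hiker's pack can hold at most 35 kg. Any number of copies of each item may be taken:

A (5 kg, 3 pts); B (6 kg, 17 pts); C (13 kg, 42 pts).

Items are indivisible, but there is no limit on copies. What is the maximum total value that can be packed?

101 pts

Best value-per-unit is C at 42/13; filling with it alone gives 2×42 = 84.
Optimal mix: 1×B + 2×C → weight 32, value 101.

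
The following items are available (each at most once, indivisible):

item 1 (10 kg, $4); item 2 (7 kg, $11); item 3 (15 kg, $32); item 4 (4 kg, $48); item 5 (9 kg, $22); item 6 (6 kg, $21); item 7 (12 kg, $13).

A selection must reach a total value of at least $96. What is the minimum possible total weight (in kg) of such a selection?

Subsets with value ≥ 96, sorted by total weight:
- item 3+item 4+item 6: weight 25, value 101
- item 2+item 4+item 5+item 6: weight 26, value 102
Minimum weight: 25 kg.

25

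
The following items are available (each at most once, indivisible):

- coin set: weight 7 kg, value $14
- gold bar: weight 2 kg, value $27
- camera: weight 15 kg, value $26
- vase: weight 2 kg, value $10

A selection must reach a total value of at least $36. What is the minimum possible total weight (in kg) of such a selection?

Subsets with value ≥ 36, sorted by total weight:
- gold bar+vase: weight 4, value 37
- coin set+gold bar: weight 9, value 41
- coin set+gold bar+vase: weight 11, value 51
- gold bar+camera: weight 17, value 53
Minimum weight: 4 kg.

4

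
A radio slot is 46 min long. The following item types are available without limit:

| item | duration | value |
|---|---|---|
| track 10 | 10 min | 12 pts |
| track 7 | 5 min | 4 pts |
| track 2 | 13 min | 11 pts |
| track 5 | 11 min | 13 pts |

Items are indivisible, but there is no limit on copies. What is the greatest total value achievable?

53 pts

Best value-per-unit is track 10 at 12/10; filling with it alone gives 4×12 = 48.
Optimal mix: 3×track 10 + 1×track 7 + 1×track 5 → duration 46, value 53.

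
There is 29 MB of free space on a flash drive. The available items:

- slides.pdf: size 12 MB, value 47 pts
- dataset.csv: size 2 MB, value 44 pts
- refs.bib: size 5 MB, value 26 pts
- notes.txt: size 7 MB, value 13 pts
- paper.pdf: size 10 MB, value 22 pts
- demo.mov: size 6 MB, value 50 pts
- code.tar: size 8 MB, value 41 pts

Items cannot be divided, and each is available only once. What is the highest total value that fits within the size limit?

Check high-value combinations within 29 MB:
- slides.pdf+dataset.csv+demo.mov+code.tar: size 12+2+6+8=28, value 47+44+50+41=182
- dataset.csv+refs.bib+notes.txt+demo.mov+code.tar: size 2+5+7+6+8=28, value 44+26+13+50+41=174
- slides.pdf+dataset.csv+refs.bib+demo.mov: size 12+2+5+6=25, value 47+44+26+50=167
Best: 182 pts.

182 pts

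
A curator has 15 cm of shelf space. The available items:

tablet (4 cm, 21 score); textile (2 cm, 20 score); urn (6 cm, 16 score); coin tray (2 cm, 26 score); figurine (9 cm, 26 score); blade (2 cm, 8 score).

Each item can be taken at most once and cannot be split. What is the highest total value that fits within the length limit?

Check high-value combinations within 15 cm:
- tablet+textile+urn+coin tray: length 4+2+6+2=14, value 21+20+16+26=83
- textile+coin tray+figurine+blade: length 2+2+9+2=15, value 20+26+26+8=80
- tablet+textile+coin tray+blade: length 4+2+2+2=10, value 21+20+26+8=75
- tablet+coin tray+figurine: length 4+2+9=15, value 21+26+26=73
Best: 83 score.

83 score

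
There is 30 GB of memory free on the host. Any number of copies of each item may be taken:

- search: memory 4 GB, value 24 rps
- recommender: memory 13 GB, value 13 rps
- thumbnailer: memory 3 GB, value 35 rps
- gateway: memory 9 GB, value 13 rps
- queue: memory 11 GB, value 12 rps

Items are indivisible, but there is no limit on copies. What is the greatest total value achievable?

350 rps

Best value-per-unit is thumbnailer at 35/3, and filling with it alone uses memory 10×3=30. No mix of the others beats 10×35 = 350.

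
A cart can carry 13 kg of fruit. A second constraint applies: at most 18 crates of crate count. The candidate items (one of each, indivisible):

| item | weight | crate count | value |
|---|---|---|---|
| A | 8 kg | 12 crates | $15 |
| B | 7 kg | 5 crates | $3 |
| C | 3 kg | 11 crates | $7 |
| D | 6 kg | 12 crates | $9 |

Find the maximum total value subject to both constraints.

$15

Feasible sets respecting both limits:
- A: weight 8, crate count 12, value 15
- B+D: weight 13, crate count 17, value 12
- B+C: weight 10, crate count 16, value 10
Best: $15.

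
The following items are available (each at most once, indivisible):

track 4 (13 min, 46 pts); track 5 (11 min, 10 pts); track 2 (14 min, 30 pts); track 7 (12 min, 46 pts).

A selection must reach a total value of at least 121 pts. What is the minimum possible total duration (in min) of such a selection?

Subsets with value ≥ 121, sorted by total duration:
- track 4+track 2+track 7: duration 39, value 122
- track 4+track 5+track 2+track 7: duration 50, value 132
Minimum duration: 39 min.

39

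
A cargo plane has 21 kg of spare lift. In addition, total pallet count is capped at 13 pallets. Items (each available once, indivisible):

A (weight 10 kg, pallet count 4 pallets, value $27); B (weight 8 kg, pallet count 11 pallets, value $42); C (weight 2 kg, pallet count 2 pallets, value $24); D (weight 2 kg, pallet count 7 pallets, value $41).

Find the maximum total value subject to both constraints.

Feasible sets respecting both limits:
- A+C+D: weight 14, pallet count 13, value 92
- A+D: weight 12, pallet count 11, value 68
- B+C: weight 10, pallet count 13, value 66
Best: $92.

$92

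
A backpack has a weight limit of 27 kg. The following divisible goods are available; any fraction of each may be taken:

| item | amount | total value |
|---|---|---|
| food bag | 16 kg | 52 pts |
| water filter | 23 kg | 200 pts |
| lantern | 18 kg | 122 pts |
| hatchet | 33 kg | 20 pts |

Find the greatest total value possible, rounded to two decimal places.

Take in order of value per unit:
- water filter (200/23 per unit): all 23 → value 200, running total 200.00
- lantern (122/18 per unit): 4 of 18 → value 4×122/18 = 27.1111, running total 227.11
Total 227.11.

227.11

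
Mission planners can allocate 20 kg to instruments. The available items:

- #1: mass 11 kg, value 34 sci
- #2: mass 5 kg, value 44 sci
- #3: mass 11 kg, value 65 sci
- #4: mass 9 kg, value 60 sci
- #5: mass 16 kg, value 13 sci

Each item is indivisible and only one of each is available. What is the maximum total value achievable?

125 sci

Check high-value combinations within 20 kg:
- #3+#4: mass 11+9=20, value 65+60=125
- #2+#3: mass 5+11=16, value 44+65=109
- #2+#4: mass 5+9=14, value 44+60=104
Best: 125 sci.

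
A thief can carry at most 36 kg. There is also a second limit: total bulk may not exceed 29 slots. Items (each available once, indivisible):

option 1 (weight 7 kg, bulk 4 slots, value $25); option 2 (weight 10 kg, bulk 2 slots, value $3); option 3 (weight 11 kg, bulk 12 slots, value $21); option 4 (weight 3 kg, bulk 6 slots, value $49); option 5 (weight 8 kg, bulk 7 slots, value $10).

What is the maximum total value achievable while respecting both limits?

Feasible sets respecting both limits:
- option 1+option 3+option 4+option 5: weight 29, bulk 29, value 105
- option 1+option 2+option 3+option 4: weight 31, bulk 24, value 98
- option 1+option 3+option 4: weight 21, bulk 22, value 95
Best: $105.

$105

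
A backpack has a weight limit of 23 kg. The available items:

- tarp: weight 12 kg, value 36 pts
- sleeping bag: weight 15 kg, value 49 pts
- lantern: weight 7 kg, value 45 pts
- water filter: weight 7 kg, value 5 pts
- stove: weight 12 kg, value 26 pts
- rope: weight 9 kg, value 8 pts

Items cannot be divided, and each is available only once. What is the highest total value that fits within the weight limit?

94 pts

This is a 0/1 knapsack; check combinations near the capacity.
- sleeping bag+lantern: weight 15+7=22, value 49+45=94
- tarp+lantern: weight 12+7=19, value 36+45=81
- lantern+stove: weight 7+12=19, value 45+26=71
- lantern+water filter+rope: weight 7+7+9=23, value 45+5+8=58
- sleeping bag+water filter: weight 15+7=22, value 49+5=54
Best: 94 pts.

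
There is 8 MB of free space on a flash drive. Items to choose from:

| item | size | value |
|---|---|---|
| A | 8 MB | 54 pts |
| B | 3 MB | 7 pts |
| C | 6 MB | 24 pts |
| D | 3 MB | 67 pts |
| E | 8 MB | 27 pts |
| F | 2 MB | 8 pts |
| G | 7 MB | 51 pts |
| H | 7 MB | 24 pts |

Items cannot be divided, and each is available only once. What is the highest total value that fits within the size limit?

82 pts

Check high-value combinations within 8 MB:
- B+D+F: size 3+3+2=8, value 7+67+8=82
- D+F: size 3+2=5, value 67+8=75
- B+D: size 3+3=6, value 7+67=74
- D: size 3, value 67
- A: size 8, value 54
Best: 82 pts.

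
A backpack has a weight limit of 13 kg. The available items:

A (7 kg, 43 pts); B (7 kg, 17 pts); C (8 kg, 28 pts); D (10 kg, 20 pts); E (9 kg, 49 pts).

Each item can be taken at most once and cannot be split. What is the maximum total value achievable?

Check high-value combinations within 13 kg:
- E: weight 9, value 49
- A: weight 7, value 43
- C: weight 8, value 28
- D: weight 10, value 20
- B: weight 7, value 17
Best: 49 pts.

49 pts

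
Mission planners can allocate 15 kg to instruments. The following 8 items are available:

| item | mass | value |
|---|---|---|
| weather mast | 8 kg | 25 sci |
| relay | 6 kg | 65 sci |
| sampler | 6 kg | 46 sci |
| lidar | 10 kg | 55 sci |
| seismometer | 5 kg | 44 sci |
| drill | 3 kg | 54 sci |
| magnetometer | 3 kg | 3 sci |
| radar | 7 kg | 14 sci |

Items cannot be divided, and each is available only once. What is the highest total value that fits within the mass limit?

165 sci

Check high-value combinations within 15 kg:
- relay+sampler+drill: mass 6+6+3=15, value 65+46+54=165
- relay+seismometer+drill: mass 6+5+3=14, value 65+44+54=163
- sampler+seismometer+drill: mass 6+5+3=14, value 46+44+54=144
Best: 165 sci.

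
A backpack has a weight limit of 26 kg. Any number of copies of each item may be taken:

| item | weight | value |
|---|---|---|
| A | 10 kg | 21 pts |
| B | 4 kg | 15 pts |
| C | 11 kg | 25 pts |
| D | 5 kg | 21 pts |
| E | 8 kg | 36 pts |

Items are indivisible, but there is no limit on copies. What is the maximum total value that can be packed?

Best value-per-unit is E at 36/8; filling with it alone gives 3×36 = 108.
Optimal mix: 2×D + 2×E → weight 26, value 114.

114 pts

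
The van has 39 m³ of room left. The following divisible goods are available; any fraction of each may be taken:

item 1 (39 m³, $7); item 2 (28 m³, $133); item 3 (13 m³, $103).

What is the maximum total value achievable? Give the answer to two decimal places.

Take in order of value per unit:
- item 3 (103/13 per unit): all 13 → value 103, running total 103.00
- item 2 (133/28 per unit): 26 of 28 → value 26×133/28 = 123.5000, running total 226.50
Total 226.50.

226.50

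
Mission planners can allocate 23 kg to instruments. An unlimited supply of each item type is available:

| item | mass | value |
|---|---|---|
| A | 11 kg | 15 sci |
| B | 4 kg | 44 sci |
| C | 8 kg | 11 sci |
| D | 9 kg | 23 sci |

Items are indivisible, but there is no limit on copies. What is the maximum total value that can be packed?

Best value-per-unit is B at 44/4, and filling with it alone uses mass 5×4=20. No mix of the others beats 5×44 = 220.

220 sci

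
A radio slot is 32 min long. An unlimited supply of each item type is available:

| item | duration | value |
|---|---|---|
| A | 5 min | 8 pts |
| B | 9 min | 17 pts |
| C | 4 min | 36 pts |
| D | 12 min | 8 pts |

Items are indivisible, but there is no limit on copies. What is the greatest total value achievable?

Best value-per-unit is C at 36/4, and filling with it alone uses duration 8×4=32. No mix of the others beats 8×36 = 288.

288 pts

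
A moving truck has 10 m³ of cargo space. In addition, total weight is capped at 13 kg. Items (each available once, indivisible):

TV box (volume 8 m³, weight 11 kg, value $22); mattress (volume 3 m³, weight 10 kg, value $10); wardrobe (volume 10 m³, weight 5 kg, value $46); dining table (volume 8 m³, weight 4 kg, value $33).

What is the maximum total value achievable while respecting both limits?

Feasible sets respecting both limits:
- wardrobe: volume 10, weight 5, value 46
- dining table: volume 8, weight 4, value 33
- TV box: volume 8, weight 11, value 22
- mattress: volume 3, weight 10, value 10
Best: $46.

$46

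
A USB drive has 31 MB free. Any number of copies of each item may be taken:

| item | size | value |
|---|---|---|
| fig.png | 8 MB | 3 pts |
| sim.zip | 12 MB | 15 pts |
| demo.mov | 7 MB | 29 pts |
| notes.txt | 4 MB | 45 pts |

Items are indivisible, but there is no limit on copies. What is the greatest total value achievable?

Best value-per-unit is notes.txt at 45/4, and filling with it alone uses size 7×4=28. No mix of the others beats 7×45 = 315.

315 pts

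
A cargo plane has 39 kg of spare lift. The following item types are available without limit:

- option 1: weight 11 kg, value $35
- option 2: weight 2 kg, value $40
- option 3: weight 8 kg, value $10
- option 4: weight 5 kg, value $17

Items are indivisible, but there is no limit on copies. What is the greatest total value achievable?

$760

Best value-per-unit is option 2 at 40/2, and filling with it alone uses weight 19×2=38. No mix of the others beats 19×40 = 760.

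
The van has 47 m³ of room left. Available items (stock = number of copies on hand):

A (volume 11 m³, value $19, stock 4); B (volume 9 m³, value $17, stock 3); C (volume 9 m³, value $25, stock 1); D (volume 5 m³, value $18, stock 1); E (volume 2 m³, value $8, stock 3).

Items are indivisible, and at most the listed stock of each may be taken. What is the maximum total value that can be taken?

Top feasible selections:
- 3×B + 1×C + 1×D + 3×E: volume 47, value 118
- 1×A + 2×B + 1×C + 1×D + 2×E: volume 47, value 112
- 3×B + 1×C + 1×D + 2×E: volume 45, value 110
Best: $118.

$118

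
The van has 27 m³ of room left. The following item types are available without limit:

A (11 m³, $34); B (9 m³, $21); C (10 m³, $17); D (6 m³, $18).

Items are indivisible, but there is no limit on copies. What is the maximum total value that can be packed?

$75

Best value-per-unit is A at 34/11; filling with it alone gives 2×34 = 68.
Optimal mix: 1×B + 3×D → volume 27, value 75.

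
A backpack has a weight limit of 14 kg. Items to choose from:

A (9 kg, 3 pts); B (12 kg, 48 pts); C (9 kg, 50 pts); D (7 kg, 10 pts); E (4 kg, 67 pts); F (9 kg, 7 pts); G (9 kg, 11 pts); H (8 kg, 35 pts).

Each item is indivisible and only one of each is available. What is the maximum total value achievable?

This is a 0/1 knapsack; check combinations near the capacity.
- C+E: weight 9+4=13, value 50+67=117
- E+H: weight 4+8=12, value 67+35=102
- E+G: weight 4+9=13, value 67+11=78
Best: 117 pts.

117 pts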